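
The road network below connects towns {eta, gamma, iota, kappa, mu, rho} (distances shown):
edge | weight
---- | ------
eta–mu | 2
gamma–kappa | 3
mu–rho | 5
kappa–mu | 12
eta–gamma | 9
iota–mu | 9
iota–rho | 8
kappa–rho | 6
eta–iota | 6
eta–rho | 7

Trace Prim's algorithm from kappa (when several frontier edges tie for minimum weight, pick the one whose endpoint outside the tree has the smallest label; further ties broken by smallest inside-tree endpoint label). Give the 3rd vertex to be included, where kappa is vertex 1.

rho

Prim's algorithm from kappa:
Step 1: frontier [gamma–kappa 3, kappa–rho 6, kappa–mu 12] → take gamma–kappa (3); add gamma.
Step 2: frontier [eta–gamma 9, kappa–rho 6, kappa–mu 12] → take kappa–rho (6); add rho.
Step 3: frontier [eta–gamma 9, kappa–mu 12, mu–rho 5, eta–rho 7, iota–rho 8] → take mu–rho (5); add mu.
Step 4: frontier [eta–gamma 9, eta–mu 2, iota–mu 9, eta–rho 7, iota–rho 8] → take eta–mu (2); add eta.
Step 5: frontier [eta–iota 6, iota–mu 9, iota–rho 8] → take eta–iota (6); add iota.
Vertex order: kappa, gamma, rho, mu, eta, iota. The 3rd vertex is rho.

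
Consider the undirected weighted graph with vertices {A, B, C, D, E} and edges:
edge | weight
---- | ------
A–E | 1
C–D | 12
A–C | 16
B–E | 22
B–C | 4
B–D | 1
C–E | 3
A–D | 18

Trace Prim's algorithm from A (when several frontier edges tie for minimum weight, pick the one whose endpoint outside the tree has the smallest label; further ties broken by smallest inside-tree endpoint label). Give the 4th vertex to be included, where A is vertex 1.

B

Grow the tree from A using Prim:
Step 1: cheapest edge leaving the tree is A–E (1); add E.
Step 2: cheapest edge leaving the tree is C–E (3); add C.
Step 3: cheapest edge leaving the tree is B–C (4); add B.
Step 4: cheapest edge leaving the tree is B–D (1); add D.
Vertex order: A, E, C, B, D. The 4th vertex is B.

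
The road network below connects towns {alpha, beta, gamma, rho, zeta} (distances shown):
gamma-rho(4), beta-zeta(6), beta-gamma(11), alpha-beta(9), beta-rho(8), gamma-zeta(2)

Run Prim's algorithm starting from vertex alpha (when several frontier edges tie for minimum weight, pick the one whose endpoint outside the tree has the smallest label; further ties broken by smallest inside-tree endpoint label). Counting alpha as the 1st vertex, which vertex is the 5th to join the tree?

rho

Prim's algorithm from alpha:
Step 1: cheapest edge leaving the tree is alpha-beta (9); add beta.
Step 2: cheapest edge leaving the tree is beta-zeta (6); add zeta.
Step 3: cheapest edge leaving the tree is gamma-zeta (2); add gamma.
Step 4: cheapest edge leaving the tree is gamma-rho (4); add rho.
Vertex order: alpha, beta, zeta, gamma, rho. The 5th vertex is rho.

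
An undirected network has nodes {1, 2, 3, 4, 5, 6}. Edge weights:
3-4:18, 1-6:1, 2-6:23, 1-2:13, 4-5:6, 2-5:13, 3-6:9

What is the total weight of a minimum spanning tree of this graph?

42

Kruskal's algorithm — process edges by increasing weight (ties by edge label):
1-6 (1): add — endpoints in different components.
4-5 (6): add — endpoints in different components.
3-6 (9): add — endpoints in different components.
1-2 (13): add — endpoints in different components.
2-5 (13): add — endpoints in different components.
MST edges: 1-6, 4-5, 3-6, 1-2, 2-5; total weight 1+6+9+13+13 = 42.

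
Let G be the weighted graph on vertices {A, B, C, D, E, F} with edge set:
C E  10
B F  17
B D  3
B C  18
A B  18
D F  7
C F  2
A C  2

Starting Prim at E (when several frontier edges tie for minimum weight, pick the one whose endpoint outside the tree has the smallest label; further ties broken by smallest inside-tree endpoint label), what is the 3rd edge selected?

Prim, starting at E.
Step 1: frontier [C E 10] → take C E (10); add C.
Step 2: frontier [A C 2, C F 2, B C 18] → take A C (2); add A.
Step 3: frontier [A B 18, C F 2, B C 18] → take C F (2); add F.
Step 4: frontier [A B 18, B C 18, D F 7, B F 17] → take D F (7); add D.
Step 5: frontier [A B 18, B C 18, B D 3, B F 17] → take B D (3); add B.
The 3rd edge added is C F.

C-F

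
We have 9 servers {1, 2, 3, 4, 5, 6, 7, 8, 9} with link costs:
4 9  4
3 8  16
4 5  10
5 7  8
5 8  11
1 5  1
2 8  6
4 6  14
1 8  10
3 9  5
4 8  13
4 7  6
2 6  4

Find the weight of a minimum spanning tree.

Grow the tree from 6 using Prim:
Step 1: cheapest edge leaving the tree is 2 6 (4); add 2.
Step 2: cheapest edge leaving the tree is 2 8 (6); add 8.
Step 3: cheapest edge leaving the tree is 1 8 (10); add 1.
Step 4: cheapest edge leaving the tree is 1 5 (1); add 5.
Step 5: cheapest edge leaving the tree is 5 7 (8); add 7.
Step 6: cheapest edge leaving the tree is 4 7 (6); add 4.
Step 7: cheapest edge leaving the tree is 4 9 (4); add 9.
Step 8: cheapest edge leaving the tree is 3 9 (5); add 3.
MST edges: 2 6, 2 8, 1 8, 1 5, 5 7, 4 7, 4 9, 3 9; total weight 4+6+10+1+8+6+4+5 = 44.

44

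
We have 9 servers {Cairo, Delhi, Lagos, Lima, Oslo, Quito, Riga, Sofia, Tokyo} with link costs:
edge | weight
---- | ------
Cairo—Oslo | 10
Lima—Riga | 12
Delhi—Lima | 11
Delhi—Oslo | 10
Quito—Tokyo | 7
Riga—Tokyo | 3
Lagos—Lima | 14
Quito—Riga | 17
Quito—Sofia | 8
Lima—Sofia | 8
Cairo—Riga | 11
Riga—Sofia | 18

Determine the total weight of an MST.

Prim's algorithm from Lima:
Step 1: cheapest edge leaving the tree is Lima—Sofia (8); add Sofia.
Step 2: cheapest edge leaving the tree is Quito—Sofia (8); add Quito.
Step 3: cheapest edge leaving the tree is Quito—Tokyo (7); add Tokyo.
Step 4: cheapest edge leaving the tree is Riga—Tokyo (3); add Riga.
Step 5: cheapest edge leaving the tree is Cairo—Riga (11); add Cairo.
Step 6: cheapest edge leaving the tree is Cairo—Oslo (10); add Oslo.
Step 7: cheapest edge leaving the tree is Delhi—Oslo (10); add Delhi.
Step 8: cheapest edge leaving the tree is Lagos—Lima (14); add Lagos.
MST edges: Lima—Sofia, Quito—Sofia, Quito—Tokyo, Riga—Tokyo, Cairo—Riga, Cairo—Oslo, Delhi—Oslo, Lagos—Lima; total weight 8+8+7+3+11+10+10+14 = 71.

71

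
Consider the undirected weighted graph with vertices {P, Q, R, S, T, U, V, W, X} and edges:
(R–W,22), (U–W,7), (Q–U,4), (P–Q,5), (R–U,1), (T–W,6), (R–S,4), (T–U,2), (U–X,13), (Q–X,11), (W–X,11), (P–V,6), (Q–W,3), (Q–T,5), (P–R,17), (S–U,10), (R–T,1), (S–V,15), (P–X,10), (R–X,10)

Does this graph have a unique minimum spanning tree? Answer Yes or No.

No

Kruskal's algorithm — process edges by increasing weight (ties by edge label):
R–T (1): add — endpoints in different components.
R–U (1): add — endpoints in different components.
T–U (2): skip — T and U already connected.
Q–W (3): add — endpoints in different components.
Q–U (4): add — endpoints in different components.
R–S (4): add — endpoints in different components.
P–Q (5): add — endpoints in different components.
Q–T (5): skip — Q and T already connected.
P–V (6): add — endpoints in different components.
T–W (6): skip — W and T already connected.
U–W (7): skip — W and U already connected.
P–X (10): add — endpoints in different components.
Non-tree edge R–X has weight 10, equal to the heaviest edge on its tree cycle — swapping gives another MST of the same weight. Not unique.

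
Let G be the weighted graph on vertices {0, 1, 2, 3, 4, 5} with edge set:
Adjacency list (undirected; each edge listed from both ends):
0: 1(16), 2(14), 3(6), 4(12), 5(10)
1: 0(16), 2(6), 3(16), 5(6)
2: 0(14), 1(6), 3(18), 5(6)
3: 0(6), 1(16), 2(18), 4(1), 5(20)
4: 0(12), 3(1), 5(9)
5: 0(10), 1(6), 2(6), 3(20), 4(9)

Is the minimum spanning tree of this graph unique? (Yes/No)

Kruskal: consider edges lightest-first.
3-4 (1): add — endpoints in different components.
0-3 (6): add — endpoints in different components.
1-2 (6): add — endpoints in different components.
1-5 (6): add — endpoints in different components.
2-5 (6): skip — 2 and 5 already connected.
4-5 (9): add — endpoints in different components.
Non-tree edge 2-5 has weight 6, equal to the heaviest edge on its tree cycle — swapping gives another MST of the same weight. Not unique.

No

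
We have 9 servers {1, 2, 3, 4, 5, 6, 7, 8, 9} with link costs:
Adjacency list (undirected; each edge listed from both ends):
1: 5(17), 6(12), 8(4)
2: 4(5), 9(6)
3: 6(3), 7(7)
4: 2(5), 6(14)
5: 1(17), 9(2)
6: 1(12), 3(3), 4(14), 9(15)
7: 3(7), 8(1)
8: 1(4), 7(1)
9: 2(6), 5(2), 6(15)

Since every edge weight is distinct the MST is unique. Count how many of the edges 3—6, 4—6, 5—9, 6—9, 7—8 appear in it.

Kruskal: consider edges lightest-first.
7—8 (1): add — endpoints in different components.
5—9 (2): add — endpoints in different components.
3—6 (3): add — endpoints in different components.
1—8 (4): add — endpoints in different components.
2—4 (5): add — endpoints in different components.
2—9 (6): add — endpoints in different components.
3—7 (7): add — endpoints in different components.
1—6 (12): skip — 1 and 6 already connected.
4—6 (14): add — endpoints in different components.
MST edge set: {7—8, 5—9, 3—6, 1—8, 2—4, 2—9, 3—7, 4—6}.
Of the listed edges, {3—6, 4—6, 5—9, 7—8} are in the MST → 4.

4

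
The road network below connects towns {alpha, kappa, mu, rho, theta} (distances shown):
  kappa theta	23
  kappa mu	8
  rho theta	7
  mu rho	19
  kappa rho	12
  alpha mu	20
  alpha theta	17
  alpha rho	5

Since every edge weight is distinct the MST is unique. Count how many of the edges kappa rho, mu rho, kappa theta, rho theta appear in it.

Sort edges by weight, then run Kruskal:
alpha rho (5): add. Components now {kappa} {alpha,rho} {mu} {theta}
rho theta (7): add. Components now {kappa} {alpha,rho,theta} {mu}
kappa mu (8): add. Components now {kappa,mu} {alpha,rho,theta}
kappa rho (12): add. Components now {alpha,kappa,mu,rho,theta}
MST edge set: {alpha rho, rho theta, kappa mu, kappa rho}.
Of the listed edges, {kappa rho, rho theta} are in the MST → 2.

2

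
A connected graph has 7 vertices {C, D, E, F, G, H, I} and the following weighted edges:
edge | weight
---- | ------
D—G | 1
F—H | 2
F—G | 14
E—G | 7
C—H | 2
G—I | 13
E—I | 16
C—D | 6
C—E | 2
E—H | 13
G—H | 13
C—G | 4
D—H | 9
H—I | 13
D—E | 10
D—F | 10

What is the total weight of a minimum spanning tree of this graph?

24

Kruskal's algorithm — process edges by increasing weight (ties by edge label):
D—G (1): add — endpoints in different components.
C—E (2): add — endpoints in different components.
C—H (2): add — endpoints in different components.
F—H (2): add — endpoints in different components.
C—G (4): add — endpoints in different components.
C—D (6): skip — C and D already connected.
E—G (7): skip — E and G already connected.
D—H (9): skip — D and H already connected.
D—E (10): skip — D and E already connected.
D—F (10): skip — D and F already connected.
E—H (13): skip — E and H already connected.
G—H (13): skip — G and H already connected.
G—I (13): add — endpoints in different components.
MST edges: D—G, C—E, C—H, F—H, C—G, G—I; total weight 1+2+2+2+4+13 = 24.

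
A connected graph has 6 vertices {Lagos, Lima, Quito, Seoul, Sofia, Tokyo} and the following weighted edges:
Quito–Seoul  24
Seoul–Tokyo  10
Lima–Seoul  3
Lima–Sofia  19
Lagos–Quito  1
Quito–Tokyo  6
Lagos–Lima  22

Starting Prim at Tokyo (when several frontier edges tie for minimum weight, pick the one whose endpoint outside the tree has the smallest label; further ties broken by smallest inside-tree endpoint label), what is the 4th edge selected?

Lima-Seoul

Prim's algorithm from Tokyo:
Step 1: frontier [Quito–Tokyo 6, Seoul–Tokyo 10] → take Quito–Tokyo (6); add Quito.
Step 2: frontier [Lagos–Quito 1, Quito–Seoul 24, Seoul–Tokyo 10] → take Lagos–Quito (1); add Lagos.
Step 3: frontier [Lagos–Lima 22, Quito–Seoul 24, Seoul–Tokyo 10] → take Seoul–Tokyo (10); add Seoul.
Step 4: frontier [Lagos–Lima 22, Lima–Seoul 3] → take Lima–Seoul (3); add Lima.
Step 5: frontier [Lima–Sofia 19] → take Lima–Sofia (19); add Sofia.
The 4th edge added is Lima–Seoul.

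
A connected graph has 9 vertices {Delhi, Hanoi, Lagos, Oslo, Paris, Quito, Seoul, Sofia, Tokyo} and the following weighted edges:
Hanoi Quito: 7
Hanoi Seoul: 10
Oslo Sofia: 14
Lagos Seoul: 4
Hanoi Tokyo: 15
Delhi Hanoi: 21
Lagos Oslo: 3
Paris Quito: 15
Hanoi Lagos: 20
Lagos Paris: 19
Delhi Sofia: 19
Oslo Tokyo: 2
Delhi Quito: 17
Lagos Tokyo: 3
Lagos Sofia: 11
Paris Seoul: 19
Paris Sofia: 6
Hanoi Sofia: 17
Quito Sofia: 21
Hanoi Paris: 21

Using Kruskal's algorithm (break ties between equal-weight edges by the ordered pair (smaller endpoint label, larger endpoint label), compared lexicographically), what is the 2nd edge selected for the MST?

Lagos-Oslo

Kruskal's algorithm — process edges by increasing weight (ties by edge label):
Oslo Tokyo (2): add — endpoints in different components.
Lagos Oslo (3): add — endpoints in different components.
Lagos Tokyo (3): skip — Lagos and Tokyo already connected.
Lagos Seoul (4): add — endpoints in different components.
Paris Sofia (6): add — endpoints in different components.
Hanoi Quito (7): add — endpoints in different components.
Hanoi Seoul (10): add — endpoints in different components.
Lagos Sofia (11): add — endpoints in different components.
Oslo Sofia (14): skip — Oslo and Sofia already connected.
Hanoi Tokyo (15): skip — Tokyo and Hanoi already connected.
Paris Quito (15): skip — Paris and Quito already connected.
Delhi Quito (17): add — endpoints in different components.
The 2nd edge added is Lagos Oslo.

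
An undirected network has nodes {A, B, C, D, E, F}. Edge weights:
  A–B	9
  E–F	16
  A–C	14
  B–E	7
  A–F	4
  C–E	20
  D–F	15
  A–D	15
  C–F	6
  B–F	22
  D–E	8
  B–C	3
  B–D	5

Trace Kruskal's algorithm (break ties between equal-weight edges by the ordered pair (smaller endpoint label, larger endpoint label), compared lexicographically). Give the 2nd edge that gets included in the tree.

A-F

Kruskal: consider edges lightest-first.
B–C (3): add. Components now {A} {B,C} {D} {E} {F}
A–F (4): add. Components now {A,F} {B,C} {D} {E}
B–D (5): add. Components now {A,F} {B,C,D} {E}
C–F (6): add. Components now {A,B,C,D,F} {E}
B–E (7): add. Components now {A,B,C,D,E,F}
The 2nd edge added is A–F.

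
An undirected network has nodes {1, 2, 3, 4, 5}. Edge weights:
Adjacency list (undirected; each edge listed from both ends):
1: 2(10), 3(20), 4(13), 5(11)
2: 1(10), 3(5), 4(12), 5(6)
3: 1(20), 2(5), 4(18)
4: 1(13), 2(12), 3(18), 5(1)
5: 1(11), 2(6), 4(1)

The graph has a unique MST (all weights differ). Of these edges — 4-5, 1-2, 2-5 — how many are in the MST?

3

Kruskal: consider edges lightest-first.
4-5 (1): add. Components now {1} {2} {3} {4,5}
2-3 (5): add. Components now {1} {2,3} {4,5}
2-5 (6): add. Components now {1} {2,3,4,5}
1-2 (10): add. Components now {1,2,3,4,5}
MST edge set: {4-5, 2-3, 2-5, 1-2}.
Of the listed edges, {4-5, 1-2, 2-5} are in the MST → 3.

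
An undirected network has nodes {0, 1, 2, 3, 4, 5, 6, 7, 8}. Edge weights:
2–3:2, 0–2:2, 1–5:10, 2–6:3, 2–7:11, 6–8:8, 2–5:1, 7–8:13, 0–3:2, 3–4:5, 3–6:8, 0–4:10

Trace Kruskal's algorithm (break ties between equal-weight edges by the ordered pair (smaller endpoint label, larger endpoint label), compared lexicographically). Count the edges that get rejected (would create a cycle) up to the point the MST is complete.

Kruskal's algorithm — process edges by increasing weight (ties by edge label):
2–5 (1): add — endpoints in different components.
0–2 (2): add — endpoints in different components.
0–3 (2): add — endpoints in different components.
2–3 (2): skip — 2 and 3 already connected.
2–6 (3): add — endpoints in different components.
3–4 (5): add — endpoints in different components.
3–6 (8): skip — 3 and 6 already connected.
6–8 (8): add — endpoints in different components.
0–4 (10): skip — 0 and 4 already connected.
1–5 (10): add — endpoints in different components.
2–7 (11): add — endpoints in different components.
Edges rejected before the tree was complete: 3.

3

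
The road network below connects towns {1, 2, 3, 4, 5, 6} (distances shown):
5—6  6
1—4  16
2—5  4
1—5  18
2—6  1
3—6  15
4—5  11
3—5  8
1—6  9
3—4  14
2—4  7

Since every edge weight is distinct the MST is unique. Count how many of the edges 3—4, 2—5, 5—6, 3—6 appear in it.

1

Kruskal's algorithm — process edges by increasing weight (ties by edge label):
2—6 (1): add. Components now {1} {2,6} {3} {4} {5}
2—5 (4): add. Components now {1} {2,5,6} {3} {4}
5—6 (6): skip — 5 and 6 already connected.
2—4 (7): add. Components now {1} {2,4,5,6} {3}
3—5 (8): add. Components now {1} {2,3,4,5,6}
1—6 (9): add. Components now {1,2,3,4,5,6}
MST edge set: {2—6, 2—5, 2—4, 3—5, 1—6}.
Of the listed edges, {2—5} are in the MST → 1.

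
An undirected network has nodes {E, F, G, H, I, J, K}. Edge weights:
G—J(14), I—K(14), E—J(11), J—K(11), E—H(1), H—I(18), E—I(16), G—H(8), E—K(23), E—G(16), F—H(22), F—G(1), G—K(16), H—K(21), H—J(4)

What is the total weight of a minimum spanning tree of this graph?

39

Prim, starting at H.
Step 1: cheapest edge leaving the tree is E—H (1); add E.
Step 2: cheapest edge leaving the tree is H—J (4); add J.
Step 3: cheapest edge leaving the tree is G—H (8); add G.
Step 4: cheapest edge leaving the tree is F—G (1); add F.
Step 5: cheapest edge leaving the tree is J—K (11); add K.
Step 6: cheapest edge leaving the tree is I—K (14); add I.
MST edges: E—H, H—J, G—H, F—G, J—K, I—K; total weight 1+4+8+1+11+14 = 39.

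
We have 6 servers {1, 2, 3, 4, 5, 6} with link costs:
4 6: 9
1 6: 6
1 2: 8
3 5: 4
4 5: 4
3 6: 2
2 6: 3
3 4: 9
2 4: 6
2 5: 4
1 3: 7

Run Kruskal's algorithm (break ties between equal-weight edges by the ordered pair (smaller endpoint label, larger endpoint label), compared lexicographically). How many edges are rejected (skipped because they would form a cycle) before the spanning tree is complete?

1

Kruskal's algorithm — process edges by increasing weight (ties by edge label):
3 6 (2): add. Components now {1} {2} {3,6} {4} {5}
2 6 (3): add. Components now {1} {2,3,6} {4} {5}
2 5 (4): add. Components now {1} {2,3,5,6} {4}
3 5 (4): skip — 3 and 5 already connected.
4 5 (4): add. Components now {1} {2,3,4,5,6}
1 6 (6): add. Components now {1,2,3,4,5,6}
Edges rejected before the tree was complete: 1.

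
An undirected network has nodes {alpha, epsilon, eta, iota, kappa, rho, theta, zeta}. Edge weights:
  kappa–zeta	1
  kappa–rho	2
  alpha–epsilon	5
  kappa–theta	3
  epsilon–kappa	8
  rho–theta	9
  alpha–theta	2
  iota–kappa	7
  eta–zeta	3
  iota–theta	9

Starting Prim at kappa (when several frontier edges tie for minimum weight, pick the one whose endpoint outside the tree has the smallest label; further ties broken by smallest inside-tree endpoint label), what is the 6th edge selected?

alpha-epsilon

Prim's algorithm from kappa:
Step 1: cheapest edge leaving the tree is kappa–zeta (1); add zeta.
Step 2: cheapest edge leaving the tree is kappa–rho (2); add rho.
Step 3: cheapest edge leaving the tree is eta–zeta (3); add eta.
Step 4: cheapest edge leaving the tree is kappa–theta (3); add theta.
Step 5: cheapest edge leaving the tree is alpha–theta (2); add alpha.
Step 6: cheapest edge leaving the tree is alpha–epsilon (5); add epsilon.
Step 7: cheapest edge leaving the tree is iota–kappa (7); add iota.
The 6th edge added is alpha–epsilon.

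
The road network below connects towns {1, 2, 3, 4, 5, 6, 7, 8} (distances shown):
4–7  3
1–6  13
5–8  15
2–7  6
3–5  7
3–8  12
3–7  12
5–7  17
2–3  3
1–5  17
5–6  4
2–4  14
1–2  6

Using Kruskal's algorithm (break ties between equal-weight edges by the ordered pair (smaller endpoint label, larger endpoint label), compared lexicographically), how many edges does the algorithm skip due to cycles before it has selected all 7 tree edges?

Kruskal: consider edges lightest-first.
2–3 (3): add — endpoints in different components.
4–7 (3): add — endpoints in different components.
5–6 (4): add — endpoints in different components.
1–2 (6): add — endpoints in different components.
2–7 (6): add — endpoints in different components.
3–5 (7): add — endpoints in different components.
3–7 (12): skip — 3 and 7 already connected.
3–8 (12): add — endpoints in different components.
Edges rejected before the tree was complete: 1.

1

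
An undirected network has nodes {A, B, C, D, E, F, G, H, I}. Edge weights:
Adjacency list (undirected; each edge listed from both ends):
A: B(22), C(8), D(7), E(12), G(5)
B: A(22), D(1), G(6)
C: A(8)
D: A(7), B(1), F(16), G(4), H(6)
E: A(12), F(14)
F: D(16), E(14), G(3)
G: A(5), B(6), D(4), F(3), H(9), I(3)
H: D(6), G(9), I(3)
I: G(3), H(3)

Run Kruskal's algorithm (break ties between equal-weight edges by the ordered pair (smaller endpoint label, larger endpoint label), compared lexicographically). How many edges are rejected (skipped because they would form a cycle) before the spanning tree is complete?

Sort edges by weight, then run Kruskal:
B D (1): add — endpoints in different components.
F G (3): add — endpoints in different components.
G I (3): add — endpoints in different components.
H I (3): add — endpoints in different components.
D G (4): add — endpoints in different components.
A G (5): add — endpoints in different components.
B G (6): skip — B and G already connected.
D H (6): skip — D and H already connected.
A D (7): skip — A and D already connected.
A C (8): add — endpoints in different components.
G H (9): skip — G and H already connected.
A E (12): add — endpoints in different components.
Edges rejected before the tree was complete: 4.

4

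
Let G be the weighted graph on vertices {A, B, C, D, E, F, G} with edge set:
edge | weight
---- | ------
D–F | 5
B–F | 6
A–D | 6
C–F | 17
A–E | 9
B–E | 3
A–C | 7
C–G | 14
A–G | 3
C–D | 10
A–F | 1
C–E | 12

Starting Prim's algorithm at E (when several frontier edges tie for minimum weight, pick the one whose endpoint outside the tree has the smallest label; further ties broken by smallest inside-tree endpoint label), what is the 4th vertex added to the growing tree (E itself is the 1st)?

A

Grow the tree from E using Prim:
Step 1: cheapest edge leaving the tree is B–E (3); add B.
Step 2: cheapest edge leaving the tree is B–F (6); add F.
Step 3: cheapest edge leaving the tree is A–F (1); add A.
Step 4: cheapest edge leaving the tree is A–G (3); add G.
Step 5: cheapest edge leaving the tree is D–F (5); add D.
Step 6: cheapest edge leaving the tree is A–C (7); add C.
Vertex order: E, B, F, A, G, D, C. The 4th vertex is A.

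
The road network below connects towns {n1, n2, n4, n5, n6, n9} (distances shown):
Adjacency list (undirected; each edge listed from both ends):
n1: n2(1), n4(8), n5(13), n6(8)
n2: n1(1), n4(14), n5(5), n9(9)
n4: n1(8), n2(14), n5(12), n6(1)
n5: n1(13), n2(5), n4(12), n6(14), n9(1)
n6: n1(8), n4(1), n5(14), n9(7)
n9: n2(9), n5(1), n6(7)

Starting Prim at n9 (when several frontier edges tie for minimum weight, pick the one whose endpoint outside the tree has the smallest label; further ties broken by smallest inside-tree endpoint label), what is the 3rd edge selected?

Prim's algorithm from n9:
Step 1: cheapest edge leaving the tree is n5 n9 (1); add n5.
Step 2: cheapest edge leaving the tree is n2 n5 (5); add n2.
Step 3: cheapest edge leaving the tree is n1 n2 (1); add n1.
Step 4: cheapest edge leaving the tree is n6 n9 (7); add n6.
Step 5: cheapest edge leaving the tree is n4 n6 (1); add n4.
The 3rd edge added is n1 n2.

n1-n2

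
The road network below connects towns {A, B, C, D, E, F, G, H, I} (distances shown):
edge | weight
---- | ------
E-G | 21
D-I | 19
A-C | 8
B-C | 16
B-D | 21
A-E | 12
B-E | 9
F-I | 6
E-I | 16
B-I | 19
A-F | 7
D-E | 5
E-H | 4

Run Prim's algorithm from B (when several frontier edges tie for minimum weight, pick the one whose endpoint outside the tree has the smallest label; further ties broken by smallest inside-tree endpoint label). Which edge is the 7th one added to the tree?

A-C

Grow the tree from B using Prim:
Step 1: frontier [B-E 9, B-C 16, B-I 19, B-D 21] → take B-E (9); add E.
Step 2: frontier [B-C 16, B-I 19, B-D 21, E-H 4, D-E 5, A-E 12, E-I 16, E-G 21] → take E-H (4); add H.
Step 3: frontier [B-C 16, B-I 19, B-D 21, D-E 5, A-E 12, E-I 16, E-G 21] → take D-E (5); add D.
Step 4: frontier [B-C 16, B-I 19, D-I 19, A-E 12, E-I 16, E-G 21] → take A-E (12); add A.
Step 5: frontier [A-F 7, A-C 8, B-C 16, B-I 19, D-I 19, E-I 16, E-G 21] → take A-F (7); add F.
Step 6: frontier [A-C 8, B-C 16, B-I 19, D-I 19, E-I 16, E-G 21, F-I 6] → take F-I (6); add I.
Step 7: frontier [A-C 8, B-C 16, E-G 21] → take A-C (8); add C.
Step 8: frontier [E-G 21] → take E-G (21); add G.
The 7th edge added is A-C.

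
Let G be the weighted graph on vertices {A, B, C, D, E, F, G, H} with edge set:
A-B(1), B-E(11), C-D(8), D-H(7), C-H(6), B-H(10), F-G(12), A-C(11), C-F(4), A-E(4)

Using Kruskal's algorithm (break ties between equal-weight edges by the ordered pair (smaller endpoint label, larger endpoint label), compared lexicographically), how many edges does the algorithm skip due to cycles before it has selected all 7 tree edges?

Sort edges by weight, then run Kruskal:
A-B (1): add — endpoints in different components.
A-E (4): add — endpoints in different components.
C-F (4): add — endpoints in different components.
C-H (6): add — endpoints in different components.
D-H (7): add — endpoints in different components.
C-D (8): skip — C and D already connected.
B-H (10): add — endpoints in different components.
A-C (11): skip — A and C already connected.
B-E (11): skip — B and E already connected.
F-G (12): add — endpoints in different components.
Edges rejected before the tree was complete: 3.

3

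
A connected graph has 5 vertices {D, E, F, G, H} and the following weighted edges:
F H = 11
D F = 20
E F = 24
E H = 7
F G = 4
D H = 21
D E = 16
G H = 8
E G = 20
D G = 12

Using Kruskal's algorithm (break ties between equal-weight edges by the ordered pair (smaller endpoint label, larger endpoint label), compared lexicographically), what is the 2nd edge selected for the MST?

E-H

Kruskal's algorithm — process edges by increasing weight (ties by edge label):
F G (4): add — endpoints in different components.
E H (7): add — endpoints in different components.
G H (8): add — endpoints in different components.
F H (11): skip — F and H already connected.
D G (12): add — endpoints in different components.
The 2nd edge added is E H.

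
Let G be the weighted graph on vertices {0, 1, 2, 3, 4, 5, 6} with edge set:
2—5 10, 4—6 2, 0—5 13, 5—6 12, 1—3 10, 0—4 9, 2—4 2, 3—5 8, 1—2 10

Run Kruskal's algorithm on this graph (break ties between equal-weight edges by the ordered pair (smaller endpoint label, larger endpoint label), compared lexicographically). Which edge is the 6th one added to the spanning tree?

1-3

Kruskal's algorithm — process edges by increasing weight (ties by edge label):
2—4 (2): add. Components now {0} {1} {2,4} {3} {5} {6}
4—6 (2): add. Components now {0} {1} {2,4,6} {3} {5}
3—5 (8): add. Components now {0} {1} {2,4,6} {3,5}
0—4 (9): add. Components now {0,2,4,6} {1} {3,5}
1—2 (10): add. Components now {0,1,2,4,6} {3,5}
1—3 (10): add. Components now {0,1,2,3,4,5,6}
The 6th edge added is 1—3.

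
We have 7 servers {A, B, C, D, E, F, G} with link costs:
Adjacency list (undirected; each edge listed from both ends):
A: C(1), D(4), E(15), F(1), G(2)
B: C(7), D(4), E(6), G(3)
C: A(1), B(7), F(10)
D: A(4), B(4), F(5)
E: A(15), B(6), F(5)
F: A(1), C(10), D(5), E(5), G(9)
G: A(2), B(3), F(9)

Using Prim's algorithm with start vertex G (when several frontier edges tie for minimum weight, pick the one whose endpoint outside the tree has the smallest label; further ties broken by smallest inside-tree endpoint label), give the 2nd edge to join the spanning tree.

A-C

Prim's algorithm from G:
Step 1: cheapest edge leaving the tree is A-G (2); add A.
Step 2: cheapest edge leaving the tree is A-C (1); add C.
Step 3: cheapest edge leaving the tree is A-F (1); add F.
Step 4: cheapest edge leaving the tree is B-G (3); add B.
Step 5: cheapest edge leaving the tree is A-D (4); add D.
Step 6: cheapest edge leaving the tree is E-F (5); add E.
The 2nd edge added is A-C.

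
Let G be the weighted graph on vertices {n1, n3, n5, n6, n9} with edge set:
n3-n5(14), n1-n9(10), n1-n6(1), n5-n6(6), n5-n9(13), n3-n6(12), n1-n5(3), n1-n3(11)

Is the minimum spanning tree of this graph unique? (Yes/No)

Yes

Kruskal: consider edges lightest-first.
n1-n6 (1): add — endpoints in different components.
n1-n5 (3): add — endpoints in different components.
n5-n6 (6): skip — n5 and n6 already connected.
n1-n9 (10): add — endpoints in different components.
n1-n3 (11): add — endpoints in different components.
Every non-tree edge has weight strictly greater than the heaviest edge on the tree path between its endpoints, so the MST is unique.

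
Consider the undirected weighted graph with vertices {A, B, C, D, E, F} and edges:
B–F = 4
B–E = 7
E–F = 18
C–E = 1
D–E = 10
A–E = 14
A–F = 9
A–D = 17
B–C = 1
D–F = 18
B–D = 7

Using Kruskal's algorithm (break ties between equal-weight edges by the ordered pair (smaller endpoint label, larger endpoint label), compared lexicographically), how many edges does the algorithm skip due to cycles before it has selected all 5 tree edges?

1

Kruskal's algorithm — process edges by increasing weight (ties by edge label):
B–C (1): add — endpoints in different components.
C–E (1): add — endpoints in different components.
B–F (4): add — endpoints in different components.
B–D (7): add — endpoints in different components.
B–E (7): skip — B and E already connected.
A–F (9): add — endpoints in different components.
Edges rejected before the tree was complete: 1.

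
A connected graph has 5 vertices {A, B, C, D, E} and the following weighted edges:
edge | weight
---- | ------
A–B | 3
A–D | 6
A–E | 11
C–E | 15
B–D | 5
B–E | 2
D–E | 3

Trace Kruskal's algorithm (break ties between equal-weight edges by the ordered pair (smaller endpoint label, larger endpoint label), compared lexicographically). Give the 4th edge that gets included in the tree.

Kruskal: consider edges lightest-first.
B–E (2): add — endpoints in different components.
A–B (3): add — endpoints in different components.
D–E (3): add — endpoints in different components.
B–D (5): skip — B and D already connected.
A–D (6): skip — A and D already connected.
A–E (11): skip — A and E already connected.
C–E (15): add — endpoints in different components.
The 4th edge added is C–E.

C-E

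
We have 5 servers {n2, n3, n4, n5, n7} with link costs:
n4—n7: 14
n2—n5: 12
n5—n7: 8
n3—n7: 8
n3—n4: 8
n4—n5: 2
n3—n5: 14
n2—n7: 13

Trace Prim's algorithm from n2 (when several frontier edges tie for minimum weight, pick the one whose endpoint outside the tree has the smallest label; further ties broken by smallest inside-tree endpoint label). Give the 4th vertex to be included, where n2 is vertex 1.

n3

Prim, starting at n2.
Step 1: frontier [n2—n5 12, n2—n7 13] → take n2—n5 (12); add n5.
Step 2: frontier [n2—n7 13, n4—n5 2, n5—n7 8, n3—n5 14] → take n4—n5 (2); add n4.
Step 3: frontier [n2—n7 13, n3—n4 8, n4—n7 14, n5—n7 8, n3—n5 14] → take n3—n4 (8); add n3.
Step 4: frontier [n2—n7 13, n3—n7 8, n4—n7 14, n5—n7 8] → take n3—n7 (8); add n7.
Vertex order: n2, n5, n4, n3, n7. The 4th vertex is n3.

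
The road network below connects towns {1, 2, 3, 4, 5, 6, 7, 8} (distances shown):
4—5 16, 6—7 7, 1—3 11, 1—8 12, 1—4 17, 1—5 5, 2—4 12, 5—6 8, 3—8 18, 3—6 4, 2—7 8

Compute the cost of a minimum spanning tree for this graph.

56

Kruskal's algorithm — process edges by increasing weight (ties by edge label):
3—6 (4): add — endpoints in different components.
1—5 (5): add — endpoints in different components.
6—7 (7): add — endpoints in different components.
2—7 (8): add — endpoints in different components.
5—6 (8): add — endpoints in different components.
1—3 (11): skip — 1 and 3 already connected.
1—8 (12): add — endpoints in different components.
2—4 (12): add — endpoints in different components.
MST edges: 3—6, 1—5, 6—7, 2—7, 5—6, 1—8, 2—4; total weight 4+5+7+8+8+12+12 = 56.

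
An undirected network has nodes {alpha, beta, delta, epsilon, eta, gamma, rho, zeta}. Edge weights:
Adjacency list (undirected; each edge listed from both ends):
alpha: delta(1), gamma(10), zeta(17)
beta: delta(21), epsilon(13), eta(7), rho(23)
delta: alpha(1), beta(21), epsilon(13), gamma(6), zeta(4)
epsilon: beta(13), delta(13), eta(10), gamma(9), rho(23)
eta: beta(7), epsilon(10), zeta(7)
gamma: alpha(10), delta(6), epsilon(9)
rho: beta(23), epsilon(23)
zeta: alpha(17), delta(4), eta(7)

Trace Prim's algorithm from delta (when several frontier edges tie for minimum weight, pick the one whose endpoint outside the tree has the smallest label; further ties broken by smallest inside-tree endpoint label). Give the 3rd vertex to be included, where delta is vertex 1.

zeta

Prim, starting at delta.
Step 1: cheapest edge leaving the tree is alpha-delta (1); add alpha.
Step 2: cheapest edge leaving the tree is delta-zeta (4); add zeta.
Step 3: cheapest edge leaving the tree is delta-gamma (6); add gamma.
Step 4: cheapest edge leaving the tree is eta-zeta (7); add eta.
Step 5: cheapest edge leaving the tree is beta-eta (7); add beta.
Step 6: cheapest edge leaving the tree is epsilon-gamma (9); add epsilon.
Step 7: cheapest edge leaving the tree is beta-rho (23); add rho.
Vertex order: delta, alpha, zeta, gamma, eta, beta, epsilon, rho. The 3rd vertex is zeta.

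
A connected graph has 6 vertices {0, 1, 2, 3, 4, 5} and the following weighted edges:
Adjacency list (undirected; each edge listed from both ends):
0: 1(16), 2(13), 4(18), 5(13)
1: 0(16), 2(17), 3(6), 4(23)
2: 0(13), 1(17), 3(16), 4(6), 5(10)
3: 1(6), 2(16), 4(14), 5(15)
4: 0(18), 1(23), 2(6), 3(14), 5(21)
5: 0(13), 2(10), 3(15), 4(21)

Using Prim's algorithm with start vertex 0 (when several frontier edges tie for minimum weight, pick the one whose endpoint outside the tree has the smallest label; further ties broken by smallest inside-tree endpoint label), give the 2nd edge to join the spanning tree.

Prim, starting at 0.
Step 1: frontier [0–2 13, 0–5 13, 0–1 16, 0–4 18] → take 0–2 (13); add 2.
Step 2: frontier [0–5 13, 0–1 16, 0–4 18, 2–4 6, 2–5 10, 2–3 16, 1–2 17] → take 2–4 (6); add 4.
Step 3: frontier [0–5 13, 0–1 16, 2–5 10, 2–3 16, 1–2 17, 3–4 14, 4–5 21, 1–4 23] → take 2–5 (10); add 5.
Step 4: frontier [0–1 16, 2–3 16, 1–2 17, 3–4 14, 1–4 23, 3–5 15] → take 3–4 (14); add 3.
Step 5: frontier [0–1 16, 1–2 17, 1–3 6, 1–4 23] → take 1–3 (6); add 1.
The 2nd edge added is 2–4.

2-4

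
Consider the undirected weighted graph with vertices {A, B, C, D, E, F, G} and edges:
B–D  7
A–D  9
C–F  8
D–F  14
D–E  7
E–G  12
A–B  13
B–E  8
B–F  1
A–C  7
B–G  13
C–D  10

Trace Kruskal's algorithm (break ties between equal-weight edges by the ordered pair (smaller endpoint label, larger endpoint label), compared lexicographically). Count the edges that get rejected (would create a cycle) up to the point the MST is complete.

Sort edges by weight, then run Kruskal:
B–F (1): add. Components now {A} {B,F} {C} {D} {E} {G}
A–C (7): add. Components now {A,C} {B,F} {D} {E} {G}
B–D (7): add. Components now {A,C} {B,D,F} {E} {G}
D–E (7): add. Components now {A,C} {B,D,E,F} {G}
B–E (8): skip — B and E already connected.
C–F (8): add. Components now {A,B,C,D,E,F} {G}
A–D (9): skip — A and D already connected.
C–D (10): skip — C and D already connected.
E–G (12): add. Components now {A,B,C,D,E,F,G}
Edges rejected before the tree was complete: 3.

3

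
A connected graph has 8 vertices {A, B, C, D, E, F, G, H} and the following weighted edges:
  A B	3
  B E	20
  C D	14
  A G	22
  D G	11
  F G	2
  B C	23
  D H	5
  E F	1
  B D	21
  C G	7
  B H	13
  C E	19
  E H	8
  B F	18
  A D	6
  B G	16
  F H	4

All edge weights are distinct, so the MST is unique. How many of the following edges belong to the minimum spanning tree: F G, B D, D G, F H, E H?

2

Kruskal's algorithm — process edges by increasing weight (ties by edge label):
E F (1): add — endpoints in different components.
F G (2): add — endpoints in different components.
A B (3): add — endpoints in different components.
F H (4): add — endpoints in different components.
D H (5): add — endpoints in different components.
A D (6): add — endpoints in different components.
C G (7): add — endpoints in different components.
MST edge set: {E F, F G, A B, F H, D H, A D, C G}.
Of the listed edges, {F G, F H} are in the MST → 2.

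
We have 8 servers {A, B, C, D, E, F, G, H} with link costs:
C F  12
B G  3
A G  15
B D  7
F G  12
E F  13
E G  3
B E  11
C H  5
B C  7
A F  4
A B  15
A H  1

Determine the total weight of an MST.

Grow the tree from G using Prim:
Step 1: cheapest edge leaving the tree is B G (3); add B.
Step 2: cheapest edge leaving the tree is E G (3); add E.
Step 3: cheapest edge leaving the tree is B C (7); add C.
Step 4: cheapest edge leaving the tree is C H (5); add H.
Step 5: cheapest edge leaving the tree is A H (1); add A.
Step 6: cheapest edge leaving the tree is A F (4); add F.
Step 7: cheapest edge leaving the tree is B D (7); add D.
MST edges: B G, E G, B C, C H, A H, A F, B D; total weight 3+3+7+5+1+4+7 = 30.

30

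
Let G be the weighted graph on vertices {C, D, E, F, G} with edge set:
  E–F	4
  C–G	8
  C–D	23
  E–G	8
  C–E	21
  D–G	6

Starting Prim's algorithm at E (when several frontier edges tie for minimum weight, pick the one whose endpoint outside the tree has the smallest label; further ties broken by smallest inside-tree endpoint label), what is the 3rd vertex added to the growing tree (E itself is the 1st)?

Prim's algorithm from E:
Step 1: frontier [E–F 4, E–G 8, C–E 21] → take E–F (4); add F.
Step 2: frontier [E–G 8, C–E 21] → take E–G (8); add G.
Step 3: frontier [C–E 21, D–G 6, C–G 8] → take D–G (6); add D.
Step 4: frontier [C–D 23, C–E 21, C–G 8] → take C–G (8); add C.
Vertex order: E, F, G, D, C. The 3rd vertex is G.

G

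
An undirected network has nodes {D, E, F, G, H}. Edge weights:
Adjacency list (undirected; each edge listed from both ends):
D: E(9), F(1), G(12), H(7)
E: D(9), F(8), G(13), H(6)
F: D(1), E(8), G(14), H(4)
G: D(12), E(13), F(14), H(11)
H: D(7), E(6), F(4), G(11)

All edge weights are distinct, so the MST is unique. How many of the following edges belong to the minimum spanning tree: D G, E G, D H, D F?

1

Kruskal: consider edges lightest-first.
D F (1): add. Components now {D,F} {E} {G} {H}
F H (4): add. Components now {D,F,H} {E} {G}
E H (6): add. Components now {D,E,F,H} {G}
D H (7): skip — D and H already connected.
E F (8): skip — E and F already connected.
D E (9): skip — D and E already connected.
G H (11): add. Components now {D,E,F,G,H}
MST edge set: {D F, F H, E H, G H}.
Of the listed edges, {D F} are in the MST → 1.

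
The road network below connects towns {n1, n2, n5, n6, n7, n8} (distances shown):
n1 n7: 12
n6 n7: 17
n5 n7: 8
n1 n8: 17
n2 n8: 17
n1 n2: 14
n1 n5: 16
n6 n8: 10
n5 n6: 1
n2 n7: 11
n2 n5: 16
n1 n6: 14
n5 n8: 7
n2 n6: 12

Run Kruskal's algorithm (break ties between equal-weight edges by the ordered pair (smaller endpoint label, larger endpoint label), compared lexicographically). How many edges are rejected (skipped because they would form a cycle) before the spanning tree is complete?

1

Kruskal: consider edges lightest-first.
n5 n6 (1): add — endpoints in different components.
n5 n8 (7): add — endpoints in different components.
n5 n7 (8): add — endpoints in different components.
n6 n8 (10): skip — n6 and n8 already connected.
n2 n7 (11): add — endpoints in different components.
n1 n7 (12): add — endpoints in different components.
Edges rejected before the tree was complete: 1.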